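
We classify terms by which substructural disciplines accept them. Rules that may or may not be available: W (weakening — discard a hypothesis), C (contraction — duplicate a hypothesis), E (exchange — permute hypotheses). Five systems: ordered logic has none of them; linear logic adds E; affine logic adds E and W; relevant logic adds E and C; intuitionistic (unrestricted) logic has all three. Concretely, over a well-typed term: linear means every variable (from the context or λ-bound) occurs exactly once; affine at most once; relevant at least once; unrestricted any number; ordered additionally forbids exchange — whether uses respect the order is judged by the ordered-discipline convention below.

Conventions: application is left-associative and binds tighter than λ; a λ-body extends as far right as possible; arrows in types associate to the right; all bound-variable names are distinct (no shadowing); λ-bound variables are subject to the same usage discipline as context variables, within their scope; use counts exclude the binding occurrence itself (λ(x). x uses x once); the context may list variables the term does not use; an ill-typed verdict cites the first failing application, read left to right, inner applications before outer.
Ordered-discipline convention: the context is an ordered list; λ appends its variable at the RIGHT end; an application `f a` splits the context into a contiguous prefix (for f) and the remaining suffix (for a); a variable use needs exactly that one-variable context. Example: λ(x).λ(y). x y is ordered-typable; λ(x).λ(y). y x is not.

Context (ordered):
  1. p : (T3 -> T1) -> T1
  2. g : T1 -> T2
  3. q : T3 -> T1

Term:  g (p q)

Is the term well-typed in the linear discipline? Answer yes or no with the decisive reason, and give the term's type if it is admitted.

yes — each of p, g, q used exactly once; term : T2
counts: p: 1, g: 1, q: 1
use order (left to right): g, p, q
typing: well-typed at T2
across the five disciplines: ordered ✗ | linear ✓ | affine ✓ | relevant ✓ | unrestricted ✓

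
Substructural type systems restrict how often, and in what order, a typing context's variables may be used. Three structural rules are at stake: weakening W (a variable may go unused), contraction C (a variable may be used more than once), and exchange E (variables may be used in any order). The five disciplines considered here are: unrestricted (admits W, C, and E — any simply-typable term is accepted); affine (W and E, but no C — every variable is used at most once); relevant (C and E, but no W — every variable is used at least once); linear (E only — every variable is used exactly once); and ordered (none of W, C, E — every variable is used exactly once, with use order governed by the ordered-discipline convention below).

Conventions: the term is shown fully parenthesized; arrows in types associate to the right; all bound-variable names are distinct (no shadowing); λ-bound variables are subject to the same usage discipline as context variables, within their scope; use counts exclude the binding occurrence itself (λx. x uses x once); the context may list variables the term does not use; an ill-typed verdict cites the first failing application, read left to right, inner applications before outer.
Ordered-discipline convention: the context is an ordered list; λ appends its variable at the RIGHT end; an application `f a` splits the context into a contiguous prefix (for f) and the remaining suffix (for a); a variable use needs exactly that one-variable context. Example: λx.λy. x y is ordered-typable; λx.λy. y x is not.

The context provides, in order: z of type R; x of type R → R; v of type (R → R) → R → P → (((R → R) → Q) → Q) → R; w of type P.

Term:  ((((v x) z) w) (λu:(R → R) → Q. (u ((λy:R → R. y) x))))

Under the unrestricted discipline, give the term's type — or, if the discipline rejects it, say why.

term : R
counts: z ×1; x ×2; v ×1; w ×1; u (bound) ×1; y (bound) ×1
uses in reading order: v, x, z, w, u, y, x
typing: ✓ — R
all disciplines: ordered ✗, linear ✗, affine ✗, relevant ✓, unrestricted ✓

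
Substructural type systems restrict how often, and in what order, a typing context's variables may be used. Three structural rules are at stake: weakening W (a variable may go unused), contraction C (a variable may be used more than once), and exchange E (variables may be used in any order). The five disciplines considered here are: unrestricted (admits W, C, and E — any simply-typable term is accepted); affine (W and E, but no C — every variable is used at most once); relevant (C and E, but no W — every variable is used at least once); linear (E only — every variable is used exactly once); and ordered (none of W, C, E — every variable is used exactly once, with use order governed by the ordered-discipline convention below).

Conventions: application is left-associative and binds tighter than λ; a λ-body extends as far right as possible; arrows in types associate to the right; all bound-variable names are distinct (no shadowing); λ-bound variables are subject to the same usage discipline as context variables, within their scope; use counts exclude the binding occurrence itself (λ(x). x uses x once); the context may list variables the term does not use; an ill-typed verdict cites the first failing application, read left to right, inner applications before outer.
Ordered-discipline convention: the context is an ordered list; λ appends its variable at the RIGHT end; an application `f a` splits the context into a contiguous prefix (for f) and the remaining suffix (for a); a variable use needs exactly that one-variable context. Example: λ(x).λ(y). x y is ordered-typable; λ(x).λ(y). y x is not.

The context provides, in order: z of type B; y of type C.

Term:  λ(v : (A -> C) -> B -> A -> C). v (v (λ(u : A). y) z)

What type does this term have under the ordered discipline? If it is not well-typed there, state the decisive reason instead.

not well-typed under ordered — needs contraction — v ×2; u left unused
variable uses: z: 1, y: 1, v (bound): 2, u (bound): 0
uses in reading order: v, v, y, z
typing: the term checks, with type ((A -> C) -> B -> A -> C) -> B -> A -> C
per-discipline verdicts: ordered ✗ | linear ✗ | affine ✗ | relevant ✗ | unrestricted ✓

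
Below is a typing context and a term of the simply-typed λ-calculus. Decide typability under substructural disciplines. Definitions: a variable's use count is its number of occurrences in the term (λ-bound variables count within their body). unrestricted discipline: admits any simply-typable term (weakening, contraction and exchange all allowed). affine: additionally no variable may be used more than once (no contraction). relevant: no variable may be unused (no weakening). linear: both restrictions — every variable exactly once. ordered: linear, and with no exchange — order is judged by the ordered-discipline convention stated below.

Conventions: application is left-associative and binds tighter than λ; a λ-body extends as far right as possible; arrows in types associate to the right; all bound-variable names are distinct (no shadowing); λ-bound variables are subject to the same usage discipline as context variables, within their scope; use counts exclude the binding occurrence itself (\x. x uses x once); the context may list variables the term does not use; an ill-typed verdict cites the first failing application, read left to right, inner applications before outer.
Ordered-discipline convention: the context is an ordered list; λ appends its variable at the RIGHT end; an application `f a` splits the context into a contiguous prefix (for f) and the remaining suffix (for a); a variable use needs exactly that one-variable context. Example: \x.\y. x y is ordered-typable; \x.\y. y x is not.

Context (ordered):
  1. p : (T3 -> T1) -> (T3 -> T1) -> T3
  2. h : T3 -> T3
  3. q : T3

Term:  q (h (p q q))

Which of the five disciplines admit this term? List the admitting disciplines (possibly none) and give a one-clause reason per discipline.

admitted by: none
usage: p ×1; h ×1; q ×3
order of uses: q, h, p, q, q
typing: ill-typed: an application expects T3 -> T1 but receives T3
ordered: ✗, a type mismatch blocks all five
linear: ✗, the type mismatch rejects it
affine: ✗, not simply typable
relevant: ✗, fails simple typing
unrestricted: ✗, a type mismatch blocks all five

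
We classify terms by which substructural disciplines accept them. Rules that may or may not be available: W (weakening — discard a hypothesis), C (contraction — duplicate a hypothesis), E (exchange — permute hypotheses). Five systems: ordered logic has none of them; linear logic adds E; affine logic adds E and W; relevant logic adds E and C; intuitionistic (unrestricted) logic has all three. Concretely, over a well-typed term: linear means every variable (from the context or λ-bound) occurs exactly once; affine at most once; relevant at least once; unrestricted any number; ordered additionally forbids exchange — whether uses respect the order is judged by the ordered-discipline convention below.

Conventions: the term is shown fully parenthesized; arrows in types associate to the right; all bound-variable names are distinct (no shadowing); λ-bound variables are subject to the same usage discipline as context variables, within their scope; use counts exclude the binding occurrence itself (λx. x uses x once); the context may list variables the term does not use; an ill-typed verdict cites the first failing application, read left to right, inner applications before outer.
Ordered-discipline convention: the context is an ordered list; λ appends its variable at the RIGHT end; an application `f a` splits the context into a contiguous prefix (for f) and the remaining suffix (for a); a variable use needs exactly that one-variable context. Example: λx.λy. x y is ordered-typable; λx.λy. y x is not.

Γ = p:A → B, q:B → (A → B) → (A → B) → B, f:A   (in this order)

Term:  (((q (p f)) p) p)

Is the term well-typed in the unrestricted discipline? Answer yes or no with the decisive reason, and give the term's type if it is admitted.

yes — typability at B is all that's needed; term : B
use counts: p: 3; q: 1; f: 1
left-to-right use order: q, p, f, p, p
typing: well-typed — term : B
summary: ordered ✗ | linear ✗ | affine ✗ | relevant ✓ | unrestricted ✓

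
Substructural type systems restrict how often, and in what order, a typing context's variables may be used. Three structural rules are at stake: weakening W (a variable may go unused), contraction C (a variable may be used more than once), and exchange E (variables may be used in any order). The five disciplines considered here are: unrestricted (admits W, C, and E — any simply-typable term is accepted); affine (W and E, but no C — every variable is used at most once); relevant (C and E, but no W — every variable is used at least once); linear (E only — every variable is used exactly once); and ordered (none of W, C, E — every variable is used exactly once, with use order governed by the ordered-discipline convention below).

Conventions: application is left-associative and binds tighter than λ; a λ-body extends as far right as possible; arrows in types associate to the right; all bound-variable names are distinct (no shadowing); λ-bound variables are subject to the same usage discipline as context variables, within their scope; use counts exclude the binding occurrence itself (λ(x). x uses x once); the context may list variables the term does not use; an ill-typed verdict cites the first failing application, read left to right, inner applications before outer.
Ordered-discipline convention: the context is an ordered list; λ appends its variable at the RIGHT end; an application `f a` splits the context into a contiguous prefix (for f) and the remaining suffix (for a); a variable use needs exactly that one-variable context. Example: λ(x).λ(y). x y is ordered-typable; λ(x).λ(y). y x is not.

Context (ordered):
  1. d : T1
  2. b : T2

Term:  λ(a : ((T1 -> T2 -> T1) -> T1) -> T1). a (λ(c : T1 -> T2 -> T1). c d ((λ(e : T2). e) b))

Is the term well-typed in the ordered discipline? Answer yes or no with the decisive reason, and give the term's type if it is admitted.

no — no contiguous prefix/suffix split fits a, c, d, e, b
usage: d=1; b=1; a (λ-bound)=1; c (λ-bound)=1; e (λ-bound)=1
use order (left to right): a, c, d, e, b
typing: well-typed at (((T1 -> T2 -> T1) -> T1) -> T1) -> T1
all disciplines: ordered ✗; linear ✓; affine ✓; relevant ✓; unrestricted ✓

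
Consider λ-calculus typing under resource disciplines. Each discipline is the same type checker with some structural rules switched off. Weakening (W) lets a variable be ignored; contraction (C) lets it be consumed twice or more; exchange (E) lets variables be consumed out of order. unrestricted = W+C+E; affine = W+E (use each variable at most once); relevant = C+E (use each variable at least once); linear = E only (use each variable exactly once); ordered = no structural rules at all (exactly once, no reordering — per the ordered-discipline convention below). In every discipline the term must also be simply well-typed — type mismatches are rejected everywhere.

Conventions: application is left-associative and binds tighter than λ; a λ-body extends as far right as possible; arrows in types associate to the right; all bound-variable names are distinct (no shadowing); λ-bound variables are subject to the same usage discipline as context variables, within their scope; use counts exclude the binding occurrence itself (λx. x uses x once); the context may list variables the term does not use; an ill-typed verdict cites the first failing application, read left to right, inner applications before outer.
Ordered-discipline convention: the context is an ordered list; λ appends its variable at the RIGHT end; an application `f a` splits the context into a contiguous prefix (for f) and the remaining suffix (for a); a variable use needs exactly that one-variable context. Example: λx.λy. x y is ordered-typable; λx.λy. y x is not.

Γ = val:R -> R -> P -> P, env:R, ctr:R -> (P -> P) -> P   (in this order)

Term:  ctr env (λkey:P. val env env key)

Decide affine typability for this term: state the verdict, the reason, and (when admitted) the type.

no — uses contraction: env ×3
use counts: val ×1, env ×3, ctr ×1, key (bound) ×1
order of uses: ctr, env, val, env, env, key
typing: well-typed — term : P
across the five disciplines: ordered ✗, linear ✗, affine ✗, relevant ✓, unrestricted ✓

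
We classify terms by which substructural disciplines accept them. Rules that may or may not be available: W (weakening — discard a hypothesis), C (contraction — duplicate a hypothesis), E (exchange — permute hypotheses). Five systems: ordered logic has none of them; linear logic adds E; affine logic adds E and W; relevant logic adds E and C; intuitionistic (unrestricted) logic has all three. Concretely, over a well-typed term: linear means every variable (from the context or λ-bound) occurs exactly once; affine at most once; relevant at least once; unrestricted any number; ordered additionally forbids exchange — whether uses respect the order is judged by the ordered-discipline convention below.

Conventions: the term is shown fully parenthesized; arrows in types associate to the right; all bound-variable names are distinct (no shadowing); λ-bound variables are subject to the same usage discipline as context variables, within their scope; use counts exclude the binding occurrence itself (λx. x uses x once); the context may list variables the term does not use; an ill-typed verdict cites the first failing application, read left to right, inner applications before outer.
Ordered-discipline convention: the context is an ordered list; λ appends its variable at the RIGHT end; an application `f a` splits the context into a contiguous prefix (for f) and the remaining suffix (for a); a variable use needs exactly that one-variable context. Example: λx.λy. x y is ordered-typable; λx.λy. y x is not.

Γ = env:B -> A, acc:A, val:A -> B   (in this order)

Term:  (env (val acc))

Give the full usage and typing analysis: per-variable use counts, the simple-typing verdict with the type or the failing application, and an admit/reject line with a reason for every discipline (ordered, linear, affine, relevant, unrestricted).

usage: env=1; acc=1; val=1
use order (left to right): env, val, acc
typing: well-typed at A
ordered ✗ (no contiguous prefix/suffix split fits env, val, acc)
linear ✓ (single use per variable (env, acc, val))
affine ✓ (none of env, acc, val used more than once)
relevant ✓ (env, acc, val: all used, weakening unneeded)
unrestricted ✓ (well-typed at A; no restrictions here)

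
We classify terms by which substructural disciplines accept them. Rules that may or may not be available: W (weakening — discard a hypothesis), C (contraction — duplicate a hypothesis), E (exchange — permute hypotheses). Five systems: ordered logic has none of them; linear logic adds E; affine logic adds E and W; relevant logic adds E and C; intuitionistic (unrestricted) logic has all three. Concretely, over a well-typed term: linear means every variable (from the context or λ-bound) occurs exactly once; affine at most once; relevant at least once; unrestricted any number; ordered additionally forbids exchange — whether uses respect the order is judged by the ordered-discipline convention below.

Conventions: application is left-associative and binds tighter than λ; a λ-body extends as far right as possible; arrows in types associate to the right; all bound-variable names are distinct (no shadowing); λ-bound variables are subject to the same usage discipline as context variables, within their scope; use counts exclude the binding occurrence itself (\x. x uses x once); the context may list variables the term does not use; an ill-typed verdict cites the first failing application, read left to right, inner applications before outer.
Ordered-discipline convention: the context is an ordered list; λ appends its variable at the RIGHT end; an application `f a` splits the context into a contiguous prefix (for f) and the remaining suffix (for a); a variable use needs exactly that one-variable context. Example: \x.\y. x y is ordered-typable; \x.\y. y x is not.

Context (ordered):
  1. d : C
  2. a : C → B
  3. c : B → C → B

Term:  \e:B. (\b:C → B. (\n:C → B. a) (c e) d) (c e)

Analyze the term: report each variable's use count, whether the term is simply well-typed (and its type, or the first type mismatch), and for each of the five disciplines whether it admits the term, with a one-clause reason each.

variable uses: d ×1; a ×1; c ×2; e (bound) ×2; b (bound) ×0; n (bound) ×0
left-to-right use order: a, c, e, d, c, e
typing: well-typed — term : B → B
ordered: ✗ — needs contraction — c ×2, e ×2; b, n left unused
linear: ✗ — needs contraction — c ×2, e ×2; b, n left unused
affine: ✗ — needs contraction — c ×2, e ×2
relevant: ✗ — b, n left unused
unrestricted: ✓ — type-checks (B → B) and nothing is barred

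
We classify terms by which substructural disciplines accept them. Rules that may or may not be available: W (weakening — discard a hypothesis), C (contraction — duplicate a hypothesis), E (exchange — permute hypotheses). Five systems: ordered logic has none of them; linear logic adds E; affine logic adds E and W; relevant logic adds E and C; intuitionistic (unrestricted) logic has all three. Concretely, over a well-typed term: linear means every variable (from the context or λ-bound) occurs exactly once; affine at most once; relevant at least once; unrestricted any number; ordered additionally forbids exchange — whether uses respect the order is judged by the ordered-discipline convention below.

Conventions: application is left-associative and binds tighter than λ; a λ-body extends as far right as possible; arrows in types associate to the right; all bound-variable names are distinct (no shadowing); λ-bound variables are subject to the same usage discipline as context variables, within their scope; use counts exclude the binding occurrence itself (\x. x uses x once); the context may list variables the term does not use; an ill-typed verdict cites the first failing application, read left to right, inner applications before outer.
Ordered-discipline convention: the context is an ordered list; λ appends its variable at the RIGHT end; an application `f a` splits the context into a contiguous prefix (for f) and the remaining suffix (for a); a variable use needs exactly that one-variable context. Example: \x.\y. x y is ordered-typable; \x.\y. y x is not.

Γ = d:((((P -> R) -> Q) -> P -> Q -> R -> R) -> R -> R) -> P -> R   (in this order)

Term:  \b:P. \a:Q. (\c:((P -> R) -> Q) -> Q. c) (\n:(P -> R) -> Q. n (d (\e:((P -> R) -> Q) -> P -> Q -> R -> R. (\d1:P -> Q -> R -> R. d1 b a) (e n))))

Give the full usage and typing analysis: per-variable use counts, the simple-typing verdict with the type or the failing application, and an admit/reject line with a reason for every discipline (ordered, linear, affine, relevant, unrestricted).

use counts: d=1; b [bound]=1; a [bound]=1; c [bound]=1; n [bound]=2; e [bound]=1; d1 [bound]=1
left-to-right use order: c, n, d, d1, b, a, e, n
typing: well-typed — term : P -> Q -> ((P -> R) -> Q) -> Q
ordered: ✗, repeated use of n ×2
linear: ✗, repeated use of n ×2
affine: ✗, repeated use of n ×2
relevant: ✓, d, b, a, c, n, e, d1: all used, weakening unneeded
unrestricted: ✓, simply typable at P -> Q -> ((P -> R) -> Q) -> Q; W, C, E all held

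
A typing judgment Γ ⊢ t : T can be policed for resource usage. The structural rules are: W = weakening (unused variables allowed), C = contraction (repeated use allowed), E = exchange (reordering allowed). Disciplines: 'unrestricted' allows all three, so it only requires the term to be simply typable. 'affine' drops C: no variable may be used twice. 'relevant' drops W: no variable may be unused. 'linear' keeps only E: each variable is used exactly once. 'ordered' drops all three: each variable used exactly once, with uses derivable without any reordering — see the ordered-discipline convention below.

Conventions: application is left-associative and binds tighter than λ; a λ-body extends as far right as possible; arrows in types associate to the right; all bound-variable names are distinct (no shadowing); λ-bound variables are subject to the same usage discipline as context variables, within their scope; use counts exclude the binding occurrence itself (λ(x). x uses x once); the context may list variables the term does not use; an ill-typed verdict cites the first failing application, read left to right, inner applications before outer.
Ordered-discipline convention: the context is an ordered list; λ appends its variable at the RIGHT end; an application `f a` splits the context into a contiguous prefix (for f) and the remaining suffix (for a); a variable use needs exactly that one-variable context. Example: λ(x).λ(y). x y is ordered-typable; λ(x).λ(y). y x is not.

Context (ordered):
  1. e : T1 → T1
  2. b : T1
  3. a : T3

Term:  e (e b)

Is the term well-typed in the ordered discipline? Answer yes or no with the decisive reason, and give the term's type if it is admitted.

no — repeated use of e ×2; a left unused
usage: e: 2, b: 1, a: 0
use order (left to right): e, e, b
typing: well-typed at T1
summary: ordered ✗ · linear ✗ · affine ✗ · relevant ✗ · unrestricted ✓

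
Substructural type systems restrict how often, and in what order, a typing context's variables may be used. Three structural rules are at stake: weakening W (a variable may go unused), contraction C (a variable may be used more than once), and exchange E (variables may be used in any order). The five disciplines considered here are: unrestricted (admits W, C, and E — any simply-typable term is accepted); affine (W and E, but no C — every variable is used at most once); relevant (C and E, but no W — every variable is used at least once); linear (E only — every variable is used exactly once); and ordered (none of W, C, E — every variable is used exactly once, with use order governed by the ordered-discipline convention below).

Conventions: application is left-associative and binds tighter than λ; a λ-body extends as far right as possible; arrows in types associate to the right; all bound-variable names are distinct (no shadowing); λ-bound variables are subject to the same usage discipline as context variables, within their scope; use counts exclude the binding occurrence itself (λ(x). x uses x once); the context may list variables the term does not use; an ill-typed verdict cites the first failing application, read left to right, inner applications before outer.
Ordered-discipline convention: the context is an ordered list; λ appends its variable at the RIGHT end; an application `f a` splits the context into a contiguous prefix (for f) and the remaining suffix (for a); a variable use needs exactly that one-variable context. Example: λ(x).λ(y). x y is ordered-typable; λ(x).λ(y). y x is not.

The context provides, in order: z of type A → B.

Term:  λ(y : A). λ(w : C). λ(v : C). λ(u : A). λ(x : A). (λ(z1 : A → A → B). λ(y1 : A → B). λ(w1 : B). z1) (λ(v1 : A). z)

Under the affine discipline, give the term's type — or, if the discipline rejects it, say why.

term : A → C → C → A → A → (A → B) → B → A → A → B
variable uses: z: 1; y (bound): 0; w (bound): 0; v (bound): 0; u (bound): 0; x (bound): 0; z1 (bound): 1; y1 (bound): 0; w1 (bound): 0; v1 (bound): 0
order of uses: z1, z
typing: the term checks, with type A → C → C → A → A → (A → B) → B → A → A → B
summary: ordered ✗ · linear ✗ · affine ✓ · relevant ✗ · unrestricted ✓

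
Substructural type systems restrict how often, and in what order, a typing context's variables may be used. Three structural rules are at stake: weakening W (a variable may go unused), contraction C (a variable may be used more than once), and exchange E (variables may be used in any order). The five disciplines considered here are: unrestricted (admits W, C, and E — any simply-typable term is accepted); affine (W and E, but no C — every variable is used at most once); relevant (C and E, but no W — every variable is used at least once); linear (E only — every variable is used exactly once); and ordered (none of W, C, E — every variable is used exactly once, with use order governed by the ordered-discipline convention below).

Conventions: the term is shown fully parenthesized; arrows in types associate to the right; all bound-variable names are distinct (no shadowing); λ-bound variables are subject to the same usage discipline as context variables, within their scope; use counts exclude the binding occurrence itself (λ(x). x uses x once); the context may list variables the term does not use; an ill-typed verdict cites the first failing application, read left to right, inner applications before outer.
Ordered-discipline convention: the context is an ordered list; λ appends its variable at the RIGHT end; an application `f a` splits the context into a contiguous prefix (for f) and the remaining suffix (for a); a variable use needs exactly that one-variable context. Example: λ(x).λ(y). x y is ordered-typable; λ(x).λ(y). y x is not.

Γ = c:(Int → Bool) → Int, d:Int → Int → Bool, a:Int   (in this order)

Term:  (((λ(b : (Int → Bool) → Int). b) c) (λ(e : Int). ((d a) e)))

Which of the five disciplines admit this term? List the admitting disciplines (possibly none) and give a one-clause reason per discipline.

admitting disciplines: ordered, linear, affine, relevant, unrestricted
counts: c ×1, d ×1, a ×1, b (bound) ×1, e (bound) ×1
order of uses: b, c, d, a, e
typing: ✓ — Int
ordered: ✓ — c, d, a, b, e once each; derivable with no W/C/E
linear: ✓ — each of c, d, a, b, e used exactly once
affine: ✓ — at most one use each (c, d, a, b, e)
relevant: ✓ — c, d, a, b, e: all used, weakening unneeded
unrestricted: ✓ — well-typed at Int; no restrictions here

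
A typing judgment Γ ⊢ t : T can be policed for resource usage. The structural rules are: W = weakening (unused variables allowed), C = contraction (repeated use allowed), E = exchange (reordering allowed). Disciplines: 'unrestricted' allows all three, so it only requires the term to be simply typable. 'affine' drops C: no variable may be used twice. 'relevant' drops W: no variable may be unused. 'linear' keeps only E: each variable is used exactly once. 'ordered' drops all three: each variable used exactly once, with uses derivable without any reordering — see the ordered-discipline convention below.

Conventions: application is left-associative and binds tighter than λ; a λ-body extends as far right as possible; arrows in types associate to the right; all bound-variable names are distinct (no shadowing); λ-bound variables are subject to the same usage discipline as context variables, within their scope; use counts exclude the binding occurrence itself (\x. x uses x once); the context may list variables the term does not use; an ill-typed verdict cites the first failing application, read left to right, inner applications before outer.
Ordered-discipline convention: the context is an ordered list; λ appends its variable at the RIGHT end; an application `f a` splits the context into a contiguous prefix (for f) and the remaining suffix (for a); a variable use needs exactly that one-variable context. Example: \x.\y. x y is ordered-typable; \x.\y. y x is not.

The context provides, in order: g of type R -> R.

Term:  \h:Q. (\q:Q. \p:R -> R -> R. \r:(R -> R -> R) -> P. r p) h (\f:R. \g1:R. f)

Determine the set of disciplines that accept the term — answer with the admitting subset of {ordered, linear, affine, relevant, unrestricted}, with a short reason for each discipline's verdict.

accepted by: affine, unrestricted
use counts: g: 0×; h (λ-bound): 1×; q (λ-bound): 0×; p (λ-bound): 1×; r (λ-bound): 1×; f (λ-bound): 1×; g1 (λ-bound): 0×
order of uses: r, p, h, f
typing: the term checks, with type Q -> ((R -> R -> R) -> P) -> P
ordered: ✗ — g, q, g1 never used (weakening)
linear: ✗ — g, q, g1 never used (weakening)
affine: ✓ — at most one use each (g, h, q, p, r, f, g1)
relevant: ✗ — g, q, g1 never used (weakening)
unrestricted: ✓ — well-typed at Q -> ((R -> R -> R) -> P) -> P; no restrictions here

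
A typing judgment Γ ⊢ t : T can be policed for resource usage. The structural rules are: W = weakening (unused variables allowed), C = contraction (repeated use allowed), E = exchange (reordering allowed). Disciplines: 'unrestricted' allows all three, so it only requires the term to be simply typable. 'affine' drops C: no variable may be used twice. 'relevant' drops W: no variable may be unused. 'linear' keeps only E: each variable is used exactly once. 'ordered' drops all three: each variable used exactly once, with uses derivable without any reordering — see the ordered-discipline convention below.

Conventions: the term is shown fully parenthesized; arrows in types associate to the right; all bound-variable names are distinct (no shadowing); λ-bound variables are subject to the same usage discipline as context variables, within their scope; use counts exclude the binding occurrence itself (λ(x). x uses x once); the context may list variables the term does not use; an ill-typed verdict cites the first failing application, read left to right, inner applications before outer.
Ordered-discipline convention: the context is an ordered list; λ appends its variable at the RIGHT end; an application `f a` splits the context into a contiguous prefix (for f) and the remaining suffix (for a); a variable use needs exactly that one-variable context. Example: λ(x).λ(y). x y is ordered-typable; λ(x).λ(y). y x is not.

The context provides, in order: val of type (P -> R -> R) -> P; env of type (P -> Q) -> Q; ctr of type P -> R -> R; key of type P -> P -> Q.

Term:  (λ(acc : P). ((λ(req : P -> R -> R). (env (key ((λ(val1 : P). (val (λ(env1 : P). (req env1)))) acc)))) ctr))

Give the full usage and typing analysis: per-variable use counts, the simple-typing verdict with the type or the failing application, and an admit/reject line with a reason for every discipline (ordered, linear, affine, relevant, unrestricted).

use counts: val: 1, env: 1, ctr: 1, key: 1, acc (bound): 1, req (bound): 1, val1 (bound): 0, env1 (bound): 1
uses in reading order: env, key, val, req, env1, acc, ctr
typing: well-typed — term : P -> Q
ordered ✗ (val1 left unused)
linear ✗ (val1 left unused)
affine ✓ (no duplicate uses among val, env, ctr, key, acc, req, val1, env1)
relevant ✗ (val1 left unused)
unrestricted ✓ (well-typed at P -> Q; no restrictions here)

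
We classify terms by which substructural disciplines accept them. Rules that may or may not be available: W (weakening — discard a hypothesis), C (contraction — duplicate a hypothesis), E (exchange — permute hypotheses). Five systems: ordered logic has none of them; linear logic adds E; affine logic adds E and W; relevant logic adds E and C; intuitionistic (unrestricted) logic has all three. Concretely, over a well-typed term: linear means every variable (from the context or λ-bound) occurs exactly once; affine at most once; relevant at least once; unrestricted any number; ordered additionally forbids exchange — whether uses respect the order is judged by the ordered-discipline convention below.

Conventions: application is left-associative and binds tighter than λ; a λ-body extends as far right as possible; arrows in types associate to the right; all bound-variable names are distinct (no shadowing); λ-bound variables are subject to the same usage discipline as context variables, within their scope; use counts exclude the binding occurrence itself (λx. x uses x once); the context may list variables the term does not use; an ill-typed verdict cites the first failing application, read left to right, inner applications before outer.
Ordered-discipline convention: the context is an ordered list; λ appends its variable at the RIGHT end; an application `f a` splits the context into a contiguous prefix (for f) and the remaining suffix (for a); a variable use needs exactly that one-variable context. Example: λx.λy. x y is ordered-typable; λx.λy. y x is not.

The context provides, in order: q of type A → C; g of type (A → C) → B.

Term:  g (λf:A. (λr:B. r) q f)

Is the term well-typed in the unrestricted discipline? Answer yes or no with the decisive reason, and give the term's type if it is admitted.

no — not simply typable
use counts: q: 1, g: 1, f (λ-bound): 1, r (λ-bound): 1
left-to-right use order: g, r, q, f
typing: ill-typed: argument of type A → C where B is required
summary: ordered ✗, linear ✗, affine ✗, relevant ✗, unrestricted ✗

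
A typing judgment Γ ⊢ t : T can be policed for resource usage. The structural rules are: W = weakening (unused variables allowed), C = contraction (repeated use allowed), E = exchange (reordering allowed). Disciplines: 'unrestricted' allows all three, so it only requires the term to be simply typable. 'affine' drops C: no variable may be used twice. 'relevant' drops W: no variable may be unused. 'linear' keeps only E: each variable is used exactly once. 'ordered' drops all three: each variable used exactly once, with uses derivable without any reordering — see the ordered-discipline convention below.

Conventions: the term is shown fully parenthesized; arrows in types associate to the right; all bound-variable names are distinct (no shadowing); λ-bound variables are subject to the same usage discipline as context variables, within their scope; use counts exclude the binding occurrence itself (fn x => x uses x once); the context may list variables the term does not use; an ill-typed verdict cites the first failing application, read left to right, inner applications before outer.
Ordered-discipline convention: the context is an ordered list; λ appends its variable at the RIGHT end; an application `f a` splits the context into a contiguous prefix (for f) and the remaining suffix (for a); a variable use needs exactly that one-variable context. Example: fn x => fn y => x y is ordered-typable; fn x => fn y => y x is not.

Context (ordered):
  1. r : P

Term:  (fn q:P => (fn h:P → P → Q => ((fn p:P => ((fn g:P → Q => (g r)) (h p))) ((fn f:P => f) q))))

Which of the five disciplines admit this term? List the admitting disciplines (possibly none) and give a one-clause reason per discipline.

admitted in: linear, affine, relevant, unrestricted
counts: r=1; q (λ-bound)=1; h (λ-bound)=1; p (λ-bound)=1; g (λ-bound)=1; f (λ-bound)=1
uses in reading order: g, r, h, p, f, q
typing: well-typed at P → (P → P → Q) → Q
ordered ✗ (no contiguous prefix/suffix split fits g, r, h, p, f, q)
linear ✓ (single use per variable (r, q, h, p, g, f))
affine ✓ (at most one use each (r, q, h, p, g, f))
relevant ✓ (at least one use each (r, q, h, p, g, f))
unrestricted ✓ (typability at P → (P → P → Q) → Q is all that's needed)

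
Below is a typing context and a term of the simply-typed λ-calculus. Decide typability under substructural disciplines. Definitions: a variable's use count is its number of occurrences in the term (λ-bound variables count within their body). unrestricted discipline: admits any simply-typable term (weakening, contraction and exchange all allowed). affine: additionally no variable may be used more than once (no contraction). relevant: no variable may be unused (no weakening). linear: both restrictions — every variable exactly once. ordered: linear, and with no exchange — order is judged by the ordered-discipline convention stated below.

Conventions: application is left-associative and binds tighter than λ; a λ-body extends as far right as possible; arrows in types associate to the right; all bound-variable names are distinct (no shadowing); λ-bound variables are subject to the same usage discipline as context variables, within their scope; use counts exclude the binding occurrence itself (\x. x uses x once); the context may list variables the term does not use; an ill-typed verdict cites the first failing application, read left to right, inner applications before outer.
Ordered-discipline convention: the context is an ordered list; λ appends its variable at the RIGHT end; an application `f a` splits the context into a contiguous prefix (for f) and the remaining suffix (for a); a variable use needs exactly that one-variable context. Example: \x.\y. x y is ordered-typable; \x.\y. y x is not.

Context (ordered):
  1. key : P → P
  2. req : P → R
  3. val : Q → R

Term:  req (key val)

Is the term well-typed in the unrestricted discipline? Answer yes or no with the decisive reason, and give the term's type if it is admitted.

no — not simply typable
counts: key=1; req=1; val=1
uses in reading order: req, key, val
typing: ill-typed: an application expects P but receives Q → R
all disciplines: ordered ✗ | linear ✗ | affine ✗ | relevant ✗ | unrestricted ✗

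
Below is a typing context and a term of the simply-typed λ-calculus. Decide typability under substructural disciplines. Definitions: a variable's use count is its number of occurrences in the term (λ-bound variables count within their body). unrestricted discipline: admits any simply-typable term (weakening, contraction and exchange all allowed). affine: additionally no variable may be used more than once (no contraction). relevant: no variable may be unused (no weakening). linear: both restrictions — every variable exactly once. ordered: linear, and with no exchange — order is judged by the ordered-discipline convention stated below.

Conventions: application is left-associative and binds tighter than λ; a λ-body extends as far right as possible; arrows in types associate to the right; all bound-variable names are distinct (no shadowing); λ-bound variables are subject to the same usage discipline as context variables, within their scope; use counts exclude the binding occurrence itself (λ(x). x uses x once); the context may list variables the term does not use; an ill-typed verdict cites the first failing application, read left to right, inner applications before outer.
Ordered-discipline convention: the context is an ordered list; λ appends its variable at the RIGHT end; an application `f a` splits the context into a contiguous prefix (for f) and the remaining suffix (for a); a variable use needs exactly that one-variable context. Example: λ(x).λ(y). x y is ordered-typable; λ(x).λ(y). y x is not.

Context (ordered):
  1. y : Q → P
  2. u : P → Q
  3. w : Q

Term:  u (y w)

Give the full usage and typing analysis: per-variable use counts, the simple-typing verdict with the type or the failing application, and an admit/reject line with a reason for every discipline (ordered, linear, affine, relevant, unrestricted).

usage: y: 1; u: 1; w: 1
order of uses: u, y, w
typing: the term checks, with type Q
ordered: ✗, no ordered split (uses run u, y, w)
linear: ✓, single use per variable (y, u, w)
affine: ✓, at most one use each (y, u, w)
relevant: ✓, at least one use each (y, u, w)
unrestricted: ✓, well-typed at Q; no restrictions here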